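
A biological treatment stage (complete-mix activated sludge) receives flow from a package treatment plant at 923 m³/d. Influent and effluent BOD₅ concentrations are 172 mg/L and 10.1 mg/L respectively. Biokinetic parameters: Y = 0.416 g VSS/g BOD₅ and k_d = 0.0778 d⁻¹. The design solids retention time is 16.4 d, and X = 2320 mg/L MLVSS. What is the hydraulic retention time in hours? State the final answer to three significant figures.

Rearranging the biomass balance for a CMAS with decay, V = Y·Q·ΔS·θ_c / [X·(1+k_d θ_c)] = 0.416 × 923 × (172 − 10.1) × 16.4 / [2320 × (1 + 0.0778 × 16.4)] = 1.02×10^6 / 5280 = 193.1 m³.
HRT = V/Q = 193.1 m³ / 923 m³·d⁻¹ = 0.2092 d × 24 = 5.021 h.

τ ≈ 5.02 h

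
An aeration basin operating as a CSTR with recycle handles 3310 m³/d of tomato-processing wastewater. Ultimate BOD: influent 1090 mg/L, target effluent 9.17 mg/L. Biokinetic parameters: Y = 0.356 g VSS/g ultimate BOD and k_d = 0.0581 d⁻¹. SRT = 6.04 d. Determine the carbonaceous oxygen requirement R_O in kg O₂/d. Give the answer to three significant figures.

R_O ≈ 2240 kg O₂/d

Y_obs = Y / (1 + k_d θ_c) = 0.356 / (1 + 0.0581 × 6.04) = 0.356 / 1.351 = 0.2635.
Q·(S₀ − S) = 3310 × (1090 − 9.17) × 10⁻³ = 3578 kg/d removed.
Net sludge production P_X = 0.2635 × 3578 = 942.8 kg VSS/d.
R_O = Q·(S₀ − S) − 1.42·P_X = 3578 − 1.42 × 942.8 = 2239 kg O₂/d.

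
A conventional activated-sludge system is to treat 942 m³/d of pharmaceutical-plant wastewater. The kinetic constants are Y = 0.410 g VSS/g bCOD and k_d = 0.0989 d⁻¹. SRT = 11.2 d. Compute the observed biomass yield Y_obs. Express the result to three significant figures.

Y_obs ≈ 0.195 g VSS/g bCOD

Y_obs = Y / (1 + k_d θ_c) = 0.410 / (1 + 0.0989 × 11.2) = 0.410 / 2.108 = 0.1945.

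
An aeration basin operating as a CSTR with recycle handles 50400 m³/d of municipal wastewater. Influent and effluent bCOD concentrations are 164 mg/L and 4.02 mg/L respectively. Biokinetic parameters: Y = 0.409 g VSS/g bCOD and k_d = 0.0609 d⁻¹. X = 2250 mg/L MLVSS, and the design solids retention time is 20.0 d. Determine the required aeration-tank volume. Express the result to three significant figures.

Rearranging the biomass balance for a CMAS with decay, V = Y·Q·ΔS·θ_c / [X·(1+k_d θ_c)] = 0.409 × 50400 × (164 − 4.02) × 20.0 / [2250 × (1 + 0.0609 × 20.0)] = 6.6×10^7 / 4990 = 13216 m³.

V ≈ 13200 m³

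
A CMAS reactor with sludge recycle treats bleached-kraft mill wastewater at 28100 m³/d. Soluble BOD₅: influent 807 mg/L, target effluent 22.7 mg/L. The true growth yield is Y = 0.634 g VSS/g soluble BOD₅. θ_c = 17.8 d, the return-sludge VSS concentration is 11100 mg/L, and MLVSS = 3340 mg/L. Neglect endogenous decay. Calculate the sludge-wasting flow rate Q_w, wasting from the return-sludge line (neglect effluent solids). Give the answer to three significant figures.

V·X = Y·Q·ΔS·θ_c gives V = 0.634 × 28100 × (807 − 22.7) × 17.8 / 3340 = 74465 m³.
θ_c = V·X/(Q_w·X_r) when wasting from the recycle, so Q_w = V·X/(θ_c·X_r) = 74465 × 3340 / (17.8 × 11100) = 1259 m³/d.

Q_w ≈ 1260 m³/d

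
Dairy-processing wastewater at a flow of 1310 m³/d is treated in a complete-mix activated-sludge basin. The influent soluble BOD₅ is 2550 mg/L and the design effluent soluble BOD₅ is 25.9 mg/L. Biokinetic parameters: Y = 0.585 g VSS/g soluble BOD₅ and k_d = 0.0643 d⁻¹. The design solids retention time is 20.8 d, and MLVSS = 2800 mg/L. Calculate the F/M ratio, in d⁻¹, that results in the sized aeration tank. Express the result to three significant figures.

F/M ≈ 0.194 d⁻¹

Rearranging the biomass balance for a CMAS with decay, V = Y·Q·ΔS·θ_c / [X·(1+k_d θ_c)] = 0.585 × 1310 × (2550 − 25.9) × 20.8 / [2800 × (1 + 0.0643 × 20.8)] = 4.02×10^7 / 6545 = 6148 m³.
F/M = applied load / biomass = Q·S₀/(V·X) = 1310 × 2550 / (6148 × 2800) = 0.1941 d⁻¹.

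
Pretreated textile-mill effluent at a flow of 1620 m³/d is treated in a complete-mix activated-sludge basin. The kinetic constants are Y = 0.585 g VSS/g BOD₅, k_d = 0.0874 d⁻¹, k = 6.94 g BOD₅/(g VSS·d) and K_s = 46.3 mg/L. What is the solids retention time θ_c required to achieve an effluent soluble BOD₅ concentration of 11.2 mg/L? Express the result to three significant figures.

At the target effluent, Y k S/(K_s+S) = 0.585×6.94×11.2/57.50 = 0.7908 d⁻¹.
1/θ_c = 0.7908 − 0.0874 = 0.7034 d⁻¹, so θ_c = 1.422 d.

θ_c ≈ 1.42 d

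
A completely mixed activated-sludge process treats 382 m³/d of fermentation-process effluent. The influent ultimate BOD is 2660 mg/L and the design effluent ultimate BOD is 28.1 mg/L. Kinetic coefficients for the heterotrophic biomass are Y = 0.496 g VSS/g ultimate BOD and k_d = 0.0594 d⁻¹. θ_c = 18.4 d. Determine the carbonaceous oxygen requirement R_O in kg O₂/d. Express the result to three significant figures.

Observed yield with endogenous decay: Y_obs = Y / (1 + k_d·θ_c) = 0.496 / (1 + 0.0594 × 18.4) = 0.496 / 2.093 = 0.2370 g VSS/g ultimate BOD.
Mass of ultimate BOD removed per day: Q(S₀ − S) = 382 × 2632 g/m³ = 1005 kg/d.
Biomass synthesised: P_X = Y_obs × 1005 = 238.3 kg VSS/d.
R_O = Q·(S₀ − S) − 1.42·P_X = 1005 − 1.42 × 238.3 = 667.1 kg O₂/d.

R_O ≈ 667 kg O₂/d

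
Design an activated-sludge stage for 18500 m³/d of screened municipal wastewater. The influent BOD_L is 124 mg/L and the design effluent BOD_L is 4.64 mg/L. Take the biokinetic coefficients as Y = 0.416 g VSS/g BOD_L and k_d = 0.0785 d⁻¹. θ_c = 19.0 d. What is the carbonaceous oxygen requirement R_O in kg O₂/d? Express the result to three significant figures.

Correct the yield for decay: Y_obs = Y/(1 + k_d θ_c) = 0.416 / (1 + 0.0785 × 19.0) = 0.416 / 2.492 = 0.1670.
ΔS = 124 − 4.64 = 119.4 mg/L, so the substrate removal rate is 18500 × 119.4/1000 = 2208 kg BOD_L/d.
Net sludge production P_X = 0.1670 × 2208 = 368.7 kg VSS/d.
Carbonaceous O₂ demand = substrate oxidised − cell-mass equivalent = 2208 − 1.42 × 368.7 = 1685 kg O₂/d.

R_O ≈ 1680 kg O₂/d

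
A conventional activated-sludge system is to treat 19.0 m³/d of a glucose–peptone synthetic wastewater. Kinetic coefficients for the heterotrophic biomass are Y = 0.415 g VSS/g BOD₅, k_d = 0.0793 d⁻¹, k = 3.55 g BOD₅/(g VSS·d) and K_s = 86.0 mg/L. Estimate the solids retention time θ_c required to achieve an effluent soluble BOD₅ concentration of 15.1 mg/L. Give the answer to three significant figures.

From 1/θ_c = Y·k·S/(K_s + S) − k_d: Y·k·S/(K_s+S) = 0.415 × 3.55 × 15.1 / (86.0 + 15.1) = 0.2200 d⁻¹.
Then 1/θ_c = μ − k_d = 0.2200 − 0.0793 = 0.1407 d⁻¹, giving θ_c = 7.105 d.

θ_c ≈ 7.11 d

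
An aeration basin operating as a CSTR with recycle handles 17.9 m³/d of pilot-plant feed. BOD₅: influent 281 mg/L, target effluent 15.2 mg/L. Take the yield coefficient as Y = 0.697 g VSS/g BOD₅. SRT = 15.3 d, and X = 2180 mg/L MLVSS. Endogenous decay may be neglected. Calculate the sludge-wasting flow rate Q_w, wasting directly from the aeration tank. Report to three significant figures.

With k_d = 0 the design equation reduces to V = Y Q (S₀−S) θ_c / X = 0.697 × 17.9 × (281 − 15.2) × 15.3 / 2180 = 23.27 m³.
For wasting at MLVSS concentration, Q_w = V/θ_c = 23.27/15.3 = 1.521 m³/d.

Q_w ≈ 1.52 m³/d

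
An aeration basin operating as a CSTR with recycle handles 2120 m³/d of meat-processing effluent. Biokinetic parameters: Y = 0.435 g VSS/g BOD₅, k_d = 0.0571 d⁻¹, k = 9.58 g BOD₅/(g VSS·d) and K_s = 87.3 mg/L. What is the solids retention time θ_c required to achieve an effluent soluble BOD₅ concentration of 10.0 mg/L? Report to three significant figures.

θ_c ≈ 2.69 d

Specific growth rate at S = 10.0 mg/L: μ = YkS/(K_s+S) = 0.435·9.58·10.0/(87.3+10.0) = 0.4283 d⁻¹.
Then 1/θ_c = μ − k_d = 0.4283 − 0.0571 = 0.3712 d⁻¹, giving θ_c = 2.694 d.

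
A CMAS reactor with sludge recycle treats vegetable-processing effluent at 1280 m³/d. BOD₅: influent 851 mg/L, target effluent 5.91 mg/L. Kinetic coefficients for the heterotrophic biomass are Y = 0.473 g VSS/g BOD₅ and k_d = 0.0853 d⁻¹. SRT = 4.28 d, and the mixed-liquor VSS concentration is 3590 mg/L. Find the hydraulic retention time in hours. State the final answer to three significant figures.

From the SRT design equation V = Y Q (S₀−S) θ_c / [X (1 + k_d θ_c)] = 0.473 × 1280 × (851 − 5.91) × 4.28 / [3590 × (1 + 0.0853 × 4.28)] = 2.19×10^6 / 4901 = 446.9 m³.
τ = V/Q = 446.9/1280 = 0.3491 d, or 8.378 h.

τ ≈ 8.38 h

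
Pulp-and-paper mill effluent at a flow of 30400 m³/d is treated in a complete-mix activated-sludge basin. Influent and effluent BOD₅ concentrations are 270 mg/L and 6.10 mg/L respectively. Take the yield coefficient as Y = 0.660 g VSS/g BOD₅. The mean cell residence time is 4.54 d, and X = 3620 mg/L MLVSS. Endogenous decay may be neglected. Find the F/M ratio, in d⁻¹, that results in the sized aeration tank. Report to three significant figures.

F/M ≈ 0.341 d⁻¹

V·X = Y·Q·ΔS·θ_c gives V = 0.660 × 30400 × (270 − 6.10) × 4.54 / 3620 = 6641 m³.
F/M = Q·S₀ / (V·X) = 30400 × 270 / (6641 × 3620) = 0.3414 g BOD₅·(g VSS·d)⁻¹.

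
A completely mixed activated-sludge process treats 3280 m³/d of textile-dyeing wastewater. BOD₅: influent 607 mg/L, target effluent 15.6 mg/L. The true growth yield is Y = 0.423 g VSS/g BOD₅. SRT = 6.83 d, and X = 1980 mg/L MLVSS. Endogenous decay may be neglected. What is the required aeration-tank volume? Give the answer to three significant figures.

V ≈ 2830 m³

V·X = Y·Q·ΔS·θ_c gives V = 0.423 × 3280 × (607 − 15.6) × 6.83 / 1980 = 2830 m³.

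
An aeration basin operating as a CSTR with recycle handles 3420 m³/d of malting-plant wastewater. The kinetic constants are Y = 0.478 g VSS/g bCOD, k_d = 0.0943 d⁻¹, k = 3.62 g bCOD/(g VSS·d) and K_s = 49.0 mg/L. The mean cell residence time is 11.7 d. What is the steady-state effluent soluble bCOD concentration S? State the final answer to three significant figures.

S ≈ 5.68 mg/L

Effluent substrate depends only on kinetics and SRT: S = K_s(1 + k_d θ_c) / [θ_c(Yk − k_d) − 1] = 49.0 × (1 + 0.0943 × 11.7) / [11.7 × (0.478 × 3.62 − 0.0943) − 1] = 103.1 / 18.14 = 5.681 mg/L.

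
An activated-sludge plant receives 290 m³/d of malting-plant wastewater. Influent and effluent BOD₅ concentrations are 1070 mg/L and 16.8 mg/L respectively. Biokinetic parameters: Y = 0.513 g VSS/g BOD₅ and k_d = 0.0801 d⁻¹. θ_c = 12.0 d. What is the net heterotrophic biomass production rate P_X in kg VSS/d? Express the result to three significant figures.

P_X ≈ 79.9 kg VSS/d

Y_obs = Y / (1 + k_d θ_c) = 0.513 / (1 + 0.0801 × 12.0) = 0.513 / 1.961 = 0.2616.
ΔS = 1070 − 16.8 = 1053 mg/L, so the substrate removal rate is 290 × 1053/1000 = 305.4 kg BOD₅/d.
Biomass produced: P_X = Y_obs·Q·ΔS = 0.2616 × 305.4 ≈ 79.89 kg VSS/d.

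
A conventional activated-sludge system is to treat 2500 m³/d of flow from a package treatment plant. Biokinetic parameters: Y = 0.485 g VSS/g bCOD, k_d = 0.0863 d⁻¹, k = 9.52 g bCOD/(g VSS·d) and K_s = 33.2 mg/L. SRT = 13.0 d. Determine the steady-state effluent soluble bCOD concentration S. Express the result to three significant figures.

From the Monod/SRT balance for a CMAS, S = K_s·(1+k_d θ_c)/[θ_c·(Y k − k_d) − 1] = 33.2 × (1 + 0.0863 × 13.0) / [13.0 × (0.485 × 9.52 − 0.0863) − 1] = 70.45 / 57.90 = 1.217 mg/L.

S ≈ 1.22 mg/L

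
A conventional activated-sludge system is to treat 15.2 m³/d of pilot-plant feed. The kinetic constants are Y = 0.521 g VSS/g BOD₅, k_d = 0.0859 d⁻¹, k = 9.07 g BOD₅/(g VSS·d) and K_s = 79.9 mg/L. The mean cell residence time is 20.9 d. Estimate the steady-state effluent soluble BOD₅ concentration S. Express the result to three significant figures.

From the Monod/SRT balance for a CMAS, S = K_s·(1+k_d θ_c)/[θ_c·(Y k − k_d) − 1] = 79.9 × (1 + 0.0859 × 20.9) / [20.9 × (0.521 × 9.07 − 0.0859) − 1] = 223.3 / 95.97 = 2.327 mg/L.

S ≈ 2.33 mg/L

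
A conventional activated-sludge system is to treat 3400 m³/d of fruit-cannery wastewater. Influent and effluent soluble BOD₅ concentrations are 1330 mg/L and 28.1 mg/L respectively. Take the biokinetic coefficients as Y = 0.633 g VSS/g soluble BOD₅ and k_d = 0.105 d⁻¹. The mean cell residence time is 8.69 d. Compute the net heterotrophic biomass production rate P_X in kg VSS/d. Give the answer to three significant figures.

Y_obs = Y / (1 + k_d θ_c) = 0.633 / (1 + 0.105 × 8.69) = 0.633 / 1.912 = 0.3310.
Mass of soluble BOD₅ removed per day: Q(S₀ − S) = 3400 × 1302 g/m³ = 4426 kg/d.
So the net sludge growth is P_X = 0.3310 × 4426 = 1465 kg VSS/d.

P_X ≈ 1470 kg VSS/d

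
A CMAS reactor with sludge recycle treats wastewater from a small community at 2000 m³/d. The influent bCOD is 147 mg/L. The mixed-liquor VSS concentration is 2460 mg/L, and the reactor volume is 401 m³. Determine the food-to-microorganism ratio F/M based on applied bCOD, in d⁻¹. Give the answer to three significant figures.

F/M ≈ 0.298 d⁻¹

F/M = Q·S₀ / (V·X) = 2000 × 147 / (401.0 × 2460) = 0.2980 g bCOD·(g VSS·d)⁻¹.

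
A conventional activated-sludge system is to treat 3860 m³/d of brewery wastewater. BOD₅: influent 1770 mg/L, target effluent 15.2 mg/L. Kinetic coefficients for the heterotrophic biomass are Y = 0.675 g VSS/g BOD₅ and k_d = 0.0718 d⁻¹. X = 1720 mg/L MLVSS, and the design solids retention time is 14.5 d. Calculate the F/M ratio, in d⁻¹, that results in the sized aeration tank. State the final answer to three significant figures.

F/M ≈ 0.210 d⁻¹

Rearranging the biomass balance for a CMAS with decay, V = Y·Q·ΔS·θ_c / [X·(1+k_d θ_c)] = 0.675 × 3860 × (1770 − 15.2) × 14.5 / [1720 × (1 + 0.0718 × 14.5)] = 6.63×10^7 / 3511 = 18884 m³.
F/M = Q·S₀ / (V·X) = 3860 × 1770 / (18884 × 1720) = 0.2103 g BOD₅·(g VSS·d)⁻¹.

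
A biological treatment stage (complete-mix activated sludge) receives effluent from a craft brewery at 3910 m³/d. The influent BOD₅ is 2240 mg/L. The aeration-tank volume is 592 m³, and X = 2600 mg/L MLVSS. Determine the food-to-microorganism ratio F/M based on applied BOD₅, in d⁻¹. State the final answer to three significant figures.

Food-to-microorganism ratio F/M = Q S₀ / (V X) = 3910 × 2240 / (592.0 × 2600) = 5.690 d⁻¹.

F/M ≈ 5.69 d⁻¹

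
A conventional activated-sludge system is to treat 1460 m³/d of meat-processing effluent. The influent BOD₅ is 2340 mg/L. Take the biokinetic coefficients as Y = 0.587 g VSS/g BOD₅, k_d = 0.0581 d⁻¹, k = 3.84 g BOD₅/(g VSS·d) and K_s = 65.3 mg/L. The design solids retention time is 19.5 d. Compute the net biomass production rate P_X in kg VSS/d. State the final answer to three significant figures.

P_X ≈ 939 kg VSS/d

From the Monod/SRT balance for a CMAS, S = K_s·(1+k_d θ_c)/[θ_c·(Y k − k_d) − 1] = 65.3 × (1 + 0.0581 × 19.5) / [19.5 × (0.587 × 3.84 − 0.0581) − 1] = 139.3 / 41.82 = 3.330 mg/L.
Observed yield with endogenous decay: Y_obs = Y / (1 + k_d·θ_c) = 0.587 / (1 + 0.0581 × 19.5) = 0.587 / 2.133 = 0.2752 g VSS/g BOD₅.
ΔS = 2340 − 3.33 = 2337 mg/L, so the substrate removal rate is 1460 × 2337/1000 = 3412 kg BOD₅/d.
Net biomass production P_X = Y_obs × Q·(S₀ − S) = 0.2752 × 3412 = 938.9 kg VSS/d.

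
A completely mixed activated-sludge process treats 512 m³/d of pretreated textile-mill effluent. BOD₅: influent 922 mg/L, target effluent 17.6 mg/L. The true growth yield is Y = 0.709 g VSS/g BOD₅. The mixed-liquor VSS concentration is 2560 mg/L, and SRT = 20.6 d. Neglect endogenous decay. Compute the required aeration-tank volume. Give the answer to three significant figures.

V ≈ 2640 m³

V·X = Y·Q·ΔS·θ_c gives V = 0.709 × 512 × (922 − 17.6) × 20.6 / 2560 = 2642 m³.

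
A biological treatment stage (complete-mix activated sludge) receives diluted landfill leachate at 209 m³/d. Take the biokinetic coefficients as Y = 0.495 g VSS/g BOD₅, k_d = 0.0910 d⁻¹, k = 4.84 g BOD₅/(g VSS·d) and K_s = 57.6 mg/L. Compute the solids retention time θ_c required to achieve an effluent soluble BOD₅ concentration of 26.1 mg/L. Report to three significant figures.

θ_c ≈ 1.52 d

Specific growth rate at S = 26.1 mg/L: μ = YkS/(K_s+S) = 0.495·4.84·26.1/(57.6+26.1) = 0.7471 d⁻¹.
θ_c = 1/(μ − k_d) = 1/(0.7471 − 0.0910) = 1/0.6561 = 1.524 d.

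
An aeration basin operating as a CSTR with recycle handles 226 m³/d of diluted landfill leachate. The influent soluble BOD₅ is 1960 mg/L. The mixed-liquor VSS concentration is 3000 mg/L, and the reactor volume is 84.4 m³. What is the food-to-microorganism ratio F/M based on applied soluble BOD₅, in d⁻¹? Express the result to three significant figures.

F/M = Q·S₀ / (V·X) = 226 × 1960 / (84.40 × 3000) = 1.749 g soluble BOD₅·(g VSS·d)⁻¹.

F/M ≈ 1.75 d⁻¹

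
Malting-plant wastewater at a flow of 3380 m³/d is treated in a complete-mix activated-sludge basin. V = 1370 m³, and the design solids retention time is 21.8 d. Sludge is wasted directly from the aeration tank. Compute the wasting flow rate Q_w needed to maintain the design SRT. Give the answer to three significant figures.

Wasting from the aeration tank: Q_w = V / θ_c = 1370 / 21.8 = 62.84 m³/d.

Q_w ≈ 62.8 m³/d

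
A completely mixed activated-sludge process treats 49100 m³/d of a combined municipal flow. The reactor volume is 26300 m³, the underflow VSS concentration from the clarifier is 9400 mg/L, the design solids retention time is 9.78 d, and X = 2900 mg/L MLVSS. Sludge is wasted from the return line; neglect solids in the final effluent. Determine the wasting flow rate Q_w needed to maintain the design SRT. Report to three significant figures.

Q_w ≈ 830 m³/d

θ_c = V·X/(Q_w·X_r) when wasting from the recycle, so Q_w = V·X/(θ_c·X_r) = 26300 × 2900 / (9.78 × 9400) = 829.6 m³/d.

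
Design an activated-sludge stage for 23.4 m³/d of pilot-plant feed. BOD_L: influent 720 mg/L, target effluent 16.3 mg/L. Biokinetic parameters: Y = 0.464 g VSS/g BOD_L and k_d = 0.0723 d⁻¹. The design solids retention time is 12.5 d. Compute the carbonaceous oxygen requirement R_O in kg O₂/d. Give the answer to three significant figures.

The observed yield is Y_obs = Y/(1 + k_d·θ_c) = 0.464 / (1 + 0.0723 × 12.5) = 0.464 / 1.904 = 0.2437 g VSS per g BOD_L removed.
Q·(S₀ − S) = 23.4 × (720 − 16.3) × 10⁻³ = 16.47 kg/d removed.
P_X = Y_obs·Q·(S₀ − S) = 0.2437 × 16.47 = 4.013 kg VSS/d.
R_O = Q·(S₀ − S) − 1.42·P_X = 16.47 − 1.42 × 4.013 = 10.77 kg O₂/d.

R_O ≈ 10.8 kg O₂/d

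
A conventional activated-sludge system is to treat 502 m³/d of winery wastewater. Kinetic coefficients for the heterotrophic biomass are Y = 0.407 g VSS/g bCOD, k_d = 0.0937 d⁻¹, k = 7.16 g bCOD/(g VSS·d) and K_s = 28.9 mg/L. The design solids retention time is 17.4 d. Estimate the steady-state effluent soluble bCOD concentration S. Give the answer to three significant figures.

S ≈ 1.58 mg/L

From the Monod/SRT balance for a CMAS, S = K_s·(1+k_d θ_c)/[θ_c·(Y k − k_d) − 1] = 28.9 × (1 + 0.0937 × 17.4) / [17.4 × (0.407 × 7.16 − 0.0937) − 1] = 76.02 / 48.08 = 1.581 mg/L.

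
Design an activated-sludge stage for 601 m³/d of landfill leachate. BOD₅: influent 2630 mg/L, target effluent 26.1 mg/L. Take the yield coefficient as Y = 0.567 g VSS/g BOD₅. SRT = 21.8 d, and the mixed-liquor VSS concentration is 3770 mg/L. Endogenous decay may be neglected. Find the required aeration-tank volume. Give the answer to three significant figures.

Biomass mass balance (decay neglected): V·X = Y·Q·(S₀ − S)·θ_c, so V = 0.567 × 601 × (2630 − 26.1) × 21.8 / 3770 = 5131 m³.

V ≈ 5130 m³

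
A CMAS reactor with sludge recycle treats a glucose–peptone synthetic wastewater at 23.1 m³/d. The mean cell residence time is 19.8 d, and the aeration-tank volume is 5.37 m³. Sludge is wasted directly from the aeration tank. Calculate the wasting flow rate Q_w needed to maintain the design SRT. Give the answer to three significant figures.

Q_w ≈ 0.271 m³/d

For wasting at MLVSS concentration, Q_w = V/θ_c = 5.370/19.8 = 0.2712 m³/d.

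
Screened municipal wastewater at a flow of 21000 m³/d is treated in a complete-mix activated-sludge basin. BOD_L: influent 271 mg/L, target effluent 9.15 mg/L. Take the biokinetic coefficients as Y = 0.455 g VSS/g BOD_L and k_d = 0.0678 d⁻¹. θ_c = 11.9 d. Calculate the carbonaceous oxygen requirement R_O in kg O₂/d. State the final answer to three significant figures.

R_O ≈ 3530 kg O₂/d

Y_obs = Y / (1 + k_d θ_c) = 0.455 / (1 + 0.0678 × 11.9) = 0.455 / 1.807 = 0.2518.
Substrate removed = Q·(S₀ − S) = 21000 m³/d × (271 − 9.15) g/m³ = 5.5×10^6 g/d = 5499 kg/d.
P_X = Y_obs·Q·(S₀ − S) = 0.2518 × 5499 = 1385 kg VSS/d.
R_O = Q·ΔS − 1.42 P_X = 5499 − 1966 = 3533 kg O₂/d.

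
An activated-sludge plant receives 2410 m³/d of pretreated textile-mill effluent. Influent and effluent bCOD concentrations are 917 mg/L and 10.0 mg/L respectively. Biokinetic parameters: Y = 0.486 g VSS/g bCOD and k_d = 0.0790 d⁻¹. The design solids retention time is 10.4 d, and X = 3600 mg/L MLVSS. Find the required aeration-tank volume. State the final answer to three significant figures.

V ≈ 1680 m³

From the SRT design equation V = Y Q (S₀−S) θ_c / [X (1 + k_d θ_c)] = 0.486 × 2410 × (917 − 10.0) × 10.4 / [3600 × (1 + 0.0790 × 10.4)] = 1.1×10^7 / 6558 = 1685 m³.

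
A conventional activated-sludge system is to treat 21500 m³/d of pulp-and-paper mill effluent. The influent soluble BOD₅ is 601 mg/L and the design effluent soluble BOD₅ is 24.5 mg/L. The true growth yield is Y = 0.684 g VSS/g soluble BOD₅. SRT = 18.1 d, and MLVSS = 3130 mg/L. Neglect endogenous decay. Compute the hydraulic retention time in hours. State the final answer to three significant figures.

Biomass mass balance (decay neglected): V·X = Y·Q·(S₀ − S)·θ_c, so V = 0.684 × 21500 × (601 − 24.5) × 18.1 / 3130 = 49026 m³.
HRT = V/Q = 49026 m³ / 21500 m³·d⁻¹ = 2.280 d × 24 = 54.73 h.

τ ≈ 54.7 h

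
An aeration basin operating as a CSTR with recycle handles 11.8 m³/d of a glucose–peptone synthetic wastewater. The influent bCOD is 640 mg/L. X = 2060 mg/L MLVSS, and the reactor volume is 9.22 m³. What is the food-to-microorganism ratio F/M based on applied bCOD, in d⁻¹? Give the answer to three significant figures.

F/M = Q·S₀ / (V·X) = 11.8 × 640 / (9.220 × 2060) = 0.3976 g bCOD·(g VSS·d)⁻¹.

F/M ≈ 0.398 d⁻¹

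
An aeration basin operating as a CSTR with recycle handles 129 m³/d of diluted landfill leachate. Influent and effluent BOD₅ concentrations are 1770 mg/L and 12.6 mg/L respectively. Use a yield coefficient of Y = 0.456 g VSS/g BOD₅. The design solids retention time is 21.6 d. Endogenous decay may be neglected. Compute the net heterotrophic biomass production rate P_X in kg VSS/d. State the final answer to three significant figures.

P_X ≈ 103 kg VSS/d

No decay correction is needed, so Y_obs = Y = 0.456.
ΔS = 1770 − 12.6 = 1757 mg/L, so the substrate removal rate is 129 × 1757/1000 = 226.7 kg BOD₅/d.
P_X = Y_obs · Q(S₀ − S) = 0.4560 × 226.7 = 103.4 kg VSS/d.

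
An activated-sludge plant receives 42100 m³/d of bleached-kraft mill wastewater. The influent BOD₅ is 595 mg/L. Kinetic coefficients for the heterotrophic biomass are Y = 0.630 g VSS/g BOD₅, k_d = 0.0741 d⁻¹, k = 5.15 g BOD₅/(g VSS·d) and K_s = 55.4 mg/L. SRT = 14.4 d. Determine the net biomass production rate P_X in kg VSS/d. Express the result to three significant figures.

From the Monod/SRT balance for a CMAS, S = K_s·(1+k_d θ_c)/[θ_c·(Y k − k_d) − 1] = 55.4 × (1 + 0.0741 × 14.4) / [14.4 × (0.630 × 5.15 − 0.0741) − 1] = 114.5 / 44.65 = 2.564 mg/L.
The observed yield is Y_obs = Y/(1 + k_d·θ_c) = 0.630 / (1 + 0.0741 × 14.4) = 0.630 / 2.067 = 0.3048 g VSS per g BOD₅ removed.
Q·(S₀ − S) = 42100 × (595 − 2.56) × 10⁻³ = 24942 kg/d removed.
P_X = Y_obs · Q(S₀ − S) = 0.3048 × 24942 = 7602 kg VSS/d.

P_X ≈ 7600 kg VSS/d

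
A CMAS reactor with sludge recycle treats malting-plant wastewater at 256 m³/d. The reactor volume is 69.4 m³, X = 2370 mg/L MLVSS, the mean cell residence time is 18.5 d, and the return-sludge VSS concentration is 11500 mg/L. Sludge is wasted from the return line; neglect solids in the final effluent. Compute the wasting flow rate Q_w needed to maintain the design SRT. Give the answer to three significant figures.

Q_w ≈ 0.773 m³/d

Q_w = (V·X)/(θ_c X_r) = 69.40 × 2370 / (18.5 × 11500) = 0.7731 m³/d.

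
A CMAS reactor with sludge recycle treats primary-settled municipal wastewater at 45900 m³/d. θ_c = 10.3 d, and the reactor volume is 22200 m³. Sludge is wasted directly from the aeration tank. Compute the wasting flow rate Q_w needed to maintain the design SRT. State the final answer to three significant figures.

With mixed-liquor wasting, θ_c = V/Q_w, so Q_w = V/θ_c = 22200/10.3 = 2155 m³/d.

Q_w ≈ 2160 m³/d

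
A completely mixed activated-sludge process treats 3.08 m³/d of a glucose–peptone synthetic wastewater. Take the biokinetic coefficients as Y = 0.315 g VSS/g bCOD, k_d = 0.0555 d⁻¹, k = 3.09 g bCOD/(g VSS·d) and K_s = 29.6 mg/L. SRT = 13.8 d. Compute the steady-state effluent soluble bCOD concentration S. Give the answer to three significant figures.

From the Monod/SRT balance for a CMAS, S = K_s·(1+k_d θ_c)/[θ_c·(Y k − k_d) − 1] = 29.6 × (1 + 0.0555 × 13.8) / [13.8 × (0.315 × 3.09 − 0.0555) − 1] = 52.27 / 11.67 = 4.480 mg/L.

S ≈ 4.48 mg/L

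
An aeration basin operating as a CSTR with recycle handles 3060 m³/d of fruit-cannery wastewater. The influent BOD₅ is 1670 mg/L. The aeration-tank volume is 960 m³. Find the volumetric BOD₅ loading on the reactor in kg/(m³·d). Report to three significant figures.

L_v ≈ 5.32 kg BOD₅/(m³·d)

L_v = Q S₀ / V = 3060 × 1670 × 10⁻³ / 960.0 = 5.323 kg/(m³·d).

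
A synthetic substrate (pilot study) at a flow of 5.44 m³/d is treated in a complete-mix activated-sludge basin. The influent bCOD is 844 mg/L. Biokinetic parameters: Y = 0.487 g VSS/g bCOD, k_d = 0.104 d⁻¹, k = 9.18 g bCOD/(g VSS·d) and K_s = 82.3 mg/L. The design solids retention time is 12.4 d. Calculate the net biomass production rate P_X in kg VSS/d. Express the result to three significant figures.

P_X ≈ 0.972 kg VSS/d

From the Monod/SRT balance for a CMAS, S = K_s·(1+k_d θ_c)/[θ_c·(Y k − k_d) − 1] = 82.3 × (1 + 0.104 × 12.4) / [12.4 × (0.487 × 9.18 − 0.104) − 1] = 188.4 / 53.15 = 3.546 mg/L.
Y_obs = Y / (1 + k_d θ_c) = 0.487 / (1 + 0.104 × 12.4) = 0.487 / 2.290 = 0.2127.
Mass of bCOD removed per day: Q(S₀ − S) = 5.44 × 840.5 g/m³ = 4.572 kg/d.
Net biomass production P_X = Y_obs × Q·(S₀ − S) = 0.2127 × 4.572 = 0.9725 kg VSS/d.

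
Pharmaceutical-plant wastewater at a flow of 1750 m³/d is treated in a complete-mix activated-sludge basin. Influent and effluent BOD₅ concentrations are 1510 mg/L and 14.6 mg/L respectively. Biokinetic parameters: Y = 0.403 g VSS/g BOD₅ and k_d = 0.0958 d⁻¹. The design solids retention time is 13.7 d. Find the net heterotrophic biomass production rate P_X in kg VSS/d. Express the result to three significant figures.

P_X ≈ 456 kg VSS/d

The observed yield is Y_obs = Y/(1 + k_d·θ_c) = 0.403 / (1 + 0.0958 × 13.7) = 0.403 / 2.312 = 0.1743 g VSS per g BOD₅ removed.
Substrate removed = Q·(S₀ − S) = 1750 m³/d × (1510 − 14.6) g/m³ = 2.62×10^6 g/d = 2617 kg/d.
Biomass produced: P_X = Y_obs·Q·ΔS = 0.1743 × 2617 ≈ 456.1 kg VSS/d.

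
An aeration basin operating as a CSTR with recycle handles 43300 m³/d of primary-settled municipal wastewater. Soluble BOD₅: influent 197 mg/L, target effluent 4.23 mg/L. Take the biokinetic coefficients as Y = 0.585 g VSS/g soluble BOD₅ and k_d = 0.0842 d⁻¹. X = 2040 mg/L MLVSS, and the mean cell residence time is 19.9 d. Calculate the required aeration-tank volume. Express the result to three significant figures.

V ≈ 17800 m³

Rearranging the biomass balance for a CMAS with decay, V = Y·Q·ΔS·θ_c / [X·(1+k_d θ_c)] = 0.585 × 43300 × (197 − 4.23) × 19.9 / [2040 × (1 + 0.0842 × 19.9)] = 9.72×10^7 / 5458 = 17803 m³.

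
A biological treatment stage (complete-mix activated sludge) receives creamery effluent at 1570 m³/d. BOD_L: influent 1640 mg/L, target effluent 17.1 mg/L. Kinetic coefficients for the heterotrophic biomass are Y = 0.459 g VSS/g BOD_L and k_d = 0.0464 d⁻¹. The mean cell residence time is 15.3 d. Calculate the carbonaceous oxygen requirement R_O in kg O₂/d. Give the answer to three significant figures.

R_O ≈ 1580 kg O₂/d

Observed yield with endogenous decay: Y_obs = Y / (1 + k_d·θ_c) = 0.459 / (1 + 0.0464 × 15.3) = 0.459 / 1.710 = 0.2684 g VSS/g BOD_L.
Mass of BOD_L removed per day: Q(S₀ − S) = 1570 × 1623 g/m³ = 2548 kg/d.
P_X = Y_obs·Q·(S₀ − S) = 0.2684 × 2548 = 684.0 kg VSS/d.
R_O = Q·ΔS − 1.42 P_X = 2548 − 971.2 = 1577 kg O₂/d.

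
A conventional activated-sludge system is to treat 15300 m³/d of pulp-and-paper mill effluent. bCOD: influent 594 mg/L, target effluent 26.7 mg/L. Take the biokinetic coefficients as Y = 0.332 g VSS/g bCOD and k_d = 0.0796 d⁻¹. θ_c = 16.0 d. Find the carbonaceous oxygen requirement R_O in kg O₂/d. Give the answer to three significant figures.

Observed yield with endogenous decay: Y_obs = Y / (1 + k_d·θ_c) = 0.332 / (1 + 0.0796 × 16.0) = 0.332 / 2.274 = 0.1460 g VSS/g bCOD.
Q·(S₀ − S) = 15300 × (594 − 26.7) × 10⁻³ = 8680 kg/d removed.
Biomass synthesised: P_X = Y_obs × 8680 = 1267 kg VSS/d.
R_O = Q·ΔS − 1.42 P_X = 8680 − 1800 = 6880 kg O₂/d.

R_O ≈ 6880 kg O₂/d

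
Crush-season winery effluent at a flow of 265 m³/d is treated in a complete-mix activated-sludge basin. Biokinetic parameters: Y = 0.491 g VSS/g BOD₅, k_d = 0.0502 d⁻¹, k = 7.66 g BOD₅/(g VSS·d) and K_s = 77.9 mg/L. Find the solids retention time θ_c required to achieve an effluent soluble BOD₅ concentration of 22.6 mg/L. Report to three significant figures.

Specific growth rate at S = 22.6 mg/L: μ = YkS/(K_s+S) = 0.491·7.66·22.6/(77.9+22.6) = 0.8458 d⁻¹.
1/θ_c = 0.8458 − 0.0502 = 0.7956 d⁻¹, so θ_c = 1.257 d.

θ_c ≈ 1.26 d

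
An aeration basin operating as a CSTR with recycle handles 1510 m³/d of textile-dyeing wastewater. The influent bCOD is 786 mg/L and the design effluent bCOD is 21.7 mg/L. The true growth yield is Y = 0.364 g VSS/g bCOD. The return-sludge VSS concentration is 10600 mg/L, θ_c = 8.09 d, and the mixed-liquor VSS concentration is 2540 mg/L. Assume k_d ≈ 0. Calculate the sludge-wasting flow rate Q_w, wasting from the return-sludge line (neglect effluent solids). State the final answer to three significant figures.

Q_w ≈ 39.6 m³/d

With k_d = 0 the design equation reduces to V = Y Q (S₀−S) θ_c / X = 0.364 × 1510 × (786 − 21.7) × 8.09 / 2540 = 1338 m³.
θ_c = V·X/(Q_w·X_r) when wasting from the recycle, so Q_w = V·X/(θ_c·X_r) = 1338 × 2540 / (8.09 × 10600) = 39.63 m³/d.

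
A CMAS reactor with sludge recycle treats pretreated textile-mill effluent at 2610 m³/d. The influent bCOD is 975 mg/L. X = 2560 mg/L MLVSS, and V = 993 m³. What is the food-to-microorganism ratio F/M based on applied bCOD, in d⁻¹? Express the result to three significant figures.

F/M = Q·S₀ / (V·X) = 2610 × 975 / (993.0 × 2560) = 1.001 g bCOD·(g VSS·d)⁻¹.

F/M ≈ 1.00 d⁻¹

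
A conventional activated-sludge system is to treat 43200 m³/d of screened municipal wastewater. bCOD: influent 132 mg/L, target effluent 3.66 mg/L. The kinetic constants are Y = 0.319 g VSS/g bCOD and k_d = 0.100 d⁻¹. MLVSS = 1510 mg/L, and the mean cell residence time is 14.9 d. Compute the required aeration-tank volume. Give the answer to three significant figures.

V ≈ 7010 m³

Steady-state biomass mass balance: V·X·(1 + k_d·θ_c) = Y·Q·(S₀ − S)·θ_c, so V = 0.319 × 43200 × (132 − 3.66) × 14.9 / [1510 × (1 + 0.100 × 14.9)] = 2.64×10^7 / 3760 = 7009 m³.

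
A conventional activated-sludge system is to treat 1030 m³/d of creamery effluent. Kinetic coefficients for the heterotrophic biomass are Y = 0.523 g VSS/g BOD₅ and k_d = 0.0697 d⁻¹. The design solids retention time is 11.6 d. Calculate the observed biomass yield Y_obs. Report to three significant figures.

Y_obs ≈ 0.289 g VSS/g BOD₅

Y_obs = Y / (1 + k_d θ_c) = 0.523 / (1 + 0.0697 × 11.6) = 0.523 / 1.809 = 0.2892.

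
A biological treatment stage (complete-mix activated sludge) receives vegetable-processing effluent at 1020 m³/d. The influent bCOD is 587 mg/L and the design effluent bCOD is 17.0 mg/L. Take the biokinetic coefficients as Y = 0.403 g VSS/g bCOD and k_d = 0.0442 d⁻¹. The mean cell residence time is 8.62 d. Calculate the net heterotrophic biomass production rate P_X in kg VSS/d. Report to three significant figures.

P_X ≈ 170 kg VSS/d

Correct the yield for decay: Y_obs = Y/(1 + k_d θ_c) = 0.403 / (1 + 0.0442 × 8.62) = 0.403 / 1.381 = 0.2918.
Mass of bCOD removed per day: Q(S₀ − S) = 1020 × 570.0 g/m³ = 581.4 kg/d.
P_X = Y_obs · Q(S₀ − S) = 0.2918 × 581.4 = 169.7 kg VSS/d.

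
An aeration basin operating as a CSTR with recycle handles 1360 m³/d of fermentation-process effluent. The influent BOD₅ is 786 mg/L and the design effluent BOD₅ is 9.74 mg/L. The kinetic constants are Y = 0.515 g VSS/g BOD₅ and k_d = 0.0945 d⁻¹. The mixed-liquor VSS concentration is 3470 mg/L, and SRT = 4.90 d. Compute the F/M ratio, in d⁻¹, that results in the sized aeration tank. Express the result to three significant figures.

F/M ≈ 0.587 d⁻¹

Steady-state biomass mass balance: V·X·(1 + k_d·θ_c) = Y·Q·(S₀ − S)·θ_c, so V = 0.515 × 1360 × (786 − 9.74) × 4.90 / [3470 × (1 + 0.0945 × 4.90)] = 2.66×10^6 / 5077 = 524.8 m³.
F/M = Q·S₀ / (V·X) = 1360 × 786 / (524.8 × 3470) = 0.5870 g BOD₅·(g VSS·d)⁻¹.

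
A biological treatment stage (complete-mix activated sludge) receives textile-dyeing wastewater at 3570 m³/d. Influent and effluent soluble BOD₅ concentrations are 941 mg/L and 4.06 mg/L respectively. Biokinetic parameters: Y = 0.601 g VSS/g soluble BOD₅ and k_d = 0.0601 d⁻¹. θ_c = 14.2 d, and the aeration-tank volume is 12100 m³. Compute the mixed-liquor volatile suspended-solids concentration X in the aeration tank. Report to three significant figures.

X ≈ 1270 mg/L

Solving the biomass balance for X: X = Y Q (S₀−S) θ_c / [V (1+k_d θ_c)] = 0.601 × 3570 × (941 − 4.06) × 14.2 / [12100 × (1 + 0.0601 × 14.2)] = 1273 mg/L.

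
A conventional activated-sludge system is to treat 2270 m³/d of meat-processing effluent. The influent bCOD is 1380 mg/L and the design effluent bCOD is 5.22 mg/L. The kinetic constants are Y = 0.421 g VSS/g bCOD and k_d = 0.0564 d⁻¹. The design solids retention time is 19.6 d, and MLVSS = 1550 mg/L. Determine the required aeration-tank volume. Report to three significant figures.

Steady-state biomass mass balance: V·X·(1 + k_d·θ_c) = Y·Q·(S₀ − S)·θ_c, so V = 0.421 × 2270 × (1380 − 5.22) × 19.6 / [1550 × (1 + 0.0564 × 19.6)] = 2.58×10^7 / 3263 = 7891 m³.

V ≈ 7890 m³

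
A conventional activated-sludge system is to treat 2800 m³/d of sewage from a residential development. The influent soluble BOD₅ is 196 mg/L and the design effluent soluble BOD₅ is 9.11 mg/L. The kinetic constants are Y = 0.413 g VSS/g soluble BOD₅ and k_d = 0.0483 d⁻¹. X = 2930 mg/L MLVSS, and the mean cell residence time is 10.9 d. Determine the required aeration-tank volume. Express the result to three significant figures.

V ≈ 527 m³

Steady-state biomass mass balance: V·X·(1 + k_d·θ_c) = Y·Q·(S₀ − S)·θ_c, so V = 0.413 × 2800 × (196 − 9.11) × 10.9 / [2930 × (1 + 0.0483 × 10.9)] = 2.36×10^6 / 4473 = 526.7 m³.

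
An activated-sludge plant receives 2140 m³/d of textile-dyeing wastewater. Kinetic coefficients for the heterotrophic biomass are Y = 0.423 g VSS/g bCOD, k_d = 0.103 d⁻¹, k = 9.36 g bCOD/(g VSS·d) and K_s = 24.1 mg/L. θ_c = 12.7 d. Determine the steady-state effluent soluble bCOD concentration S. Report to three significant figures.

Effluent substrate depends only on kinetics and SRT: S = K_s(1 + k_d θ_c) / [θ_c(Yk − k_d) − 1] = 24.1 × (1 + 0.103 × 12.7) / [12.7 × (0.423 × 9.36 − 0.103) − 1] = 55.63 / 47.97 = 1.159 mg/L.

S ≈ 1.16 mg/L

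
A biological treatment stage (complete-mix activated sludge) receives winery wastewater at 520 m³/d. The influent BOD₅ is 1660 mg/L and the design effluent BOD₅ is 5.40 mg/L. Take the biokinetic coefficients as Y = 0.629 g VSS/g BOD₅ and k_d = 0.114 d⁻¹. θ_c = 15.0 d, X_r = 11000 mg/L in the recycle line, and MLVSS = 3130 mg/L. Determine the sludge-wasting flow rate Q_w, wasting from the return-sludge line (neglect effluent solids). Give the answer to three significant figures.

Q_w ≈ 18.2 m³/d

Steady-state biomass mass balance: V·X·(1 + k_d·θ_c) = Y·Q·(S₀ − S)·θ_c, so V = 0.629 × 520 × (1660 − 5.40) × 15.0 / [3130 × (1 + 0.114 × 15.0)] = 8.12×10^6 / 8482 = 957.0 m³.
θ_c = V·X/(Q_w·X_r) when wasting from the recycle, so Q_w = V·X/(θ_c·X_r) = 957.0 × 3130 / (15.0 × 11000) = 18.15 m³/d.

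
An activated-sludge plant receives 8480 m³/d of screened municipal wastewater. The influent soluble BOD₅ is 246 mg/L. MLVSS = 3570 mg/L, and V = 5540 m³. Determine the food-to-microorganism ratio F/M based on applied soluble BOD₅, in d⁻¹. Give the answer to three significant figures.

F/M ≈ 0.105 d⁻¹

F/M = Q·S₀ / (V·X) = 8480 × 246 / (5540 × 3570) = 0.1055 g soluble BOD₅·(g VSS·d)⁻¹.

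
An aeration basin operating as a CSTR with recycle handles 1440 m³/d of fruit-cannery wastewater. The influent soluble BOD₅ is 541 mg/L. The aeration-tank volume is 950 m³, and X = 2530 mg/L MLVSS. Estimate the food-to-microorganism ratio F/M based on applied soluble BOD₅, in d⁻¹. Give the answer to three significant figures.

Food-to-microorganism ratio F/M = Q S₀ / (V X) = 1440 × 541 / (950.0 × 2530) = 0.3241 d⁻¹.

F/M ≈ 0.324 d⁻¹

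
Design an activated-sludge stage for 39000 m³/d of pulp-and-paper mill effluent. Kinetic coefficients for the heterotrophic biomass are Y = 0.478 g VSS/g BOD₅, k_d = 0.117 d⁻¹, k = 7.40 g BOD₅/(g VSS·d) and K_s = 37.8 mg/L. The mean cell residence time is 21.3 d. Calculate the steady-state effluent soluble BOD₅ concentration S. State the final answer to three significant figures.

S ≈ 1.84 mg/L

From the Monod/SRT balance for a CMAS, S = K_s·(1+k_d θ_c)/[θ_c·(Y k − k_d) − 1] = 37.8 × (1 + 0.117 × 21.3) / [21.3 × (0.478 × 7.40 − 0.117) − 1] = 132.0 / 71.85 = 1.837 mg/L.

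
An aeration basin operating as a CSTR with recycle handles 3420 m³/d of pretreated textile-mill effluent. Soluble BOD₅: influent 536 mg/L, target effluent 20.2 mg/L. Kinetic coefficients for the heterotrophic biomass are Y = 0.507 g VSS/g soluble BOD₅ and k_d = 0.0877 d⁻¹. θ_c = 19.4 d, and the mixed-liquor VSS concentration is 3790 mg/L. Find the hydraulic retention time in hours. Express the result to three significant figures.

τ ≈ 11.9 h

Steady-state biomass mass balance: V·X·(1 + k_d·θ_c) = Y·Q·(S₀ − S)·θ_c, so V = 0.507 × 3420 × (536 − 20.2) × 19.4 / [3790 × (1 + 0.0877 × 19.4)] = 1.74×10^7 / 10238 = 1695 m³.
HRT = V/Q = 1695 m³ / 3420 m³·d⁻¹ = 0.4955 d × 24 = 11.89 h.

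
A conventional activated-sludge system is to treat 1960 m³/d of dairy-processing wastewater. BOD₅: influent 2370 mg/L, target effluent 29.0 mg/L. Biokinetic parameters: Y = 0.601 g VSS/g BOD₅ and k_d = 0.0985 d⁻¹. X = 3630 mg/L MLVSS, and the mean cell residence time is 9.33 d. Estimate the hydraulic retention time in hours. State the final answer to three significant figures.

τ ≈ 45.2 h

From the SRT design equation V = Y Q (S₀−S) θ_c / [X (1 + k_d θ_c)] = 0.601 × 1960 × (2370 − 29.0) × 9.33 / [3630 × (1 + 0.0985 × 9.33)] = 2.57×10^7 / 6966 = 3693 m³.
HRT = V/Q = 3693 m³ / 1960 m³·d⁻¹ = 1.884 d × 24 = 45.23 h.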